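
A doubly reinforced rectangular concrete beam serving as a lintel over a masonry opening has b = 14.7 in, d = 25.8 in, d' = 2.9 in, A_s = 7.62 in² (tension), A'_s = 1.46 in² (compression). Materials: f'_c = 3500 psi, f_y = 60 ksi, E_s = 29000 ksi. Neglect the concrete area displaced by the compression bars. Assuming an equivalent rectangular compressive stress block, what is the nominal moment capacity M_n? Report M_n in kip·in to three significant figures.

Assume both steels yield.
a = (A_s − A'_s) f_y/(0.85 f'_c b) = (7.62 − 1.46) × 60/(0.85 × 3.5 × 14.7) = 8.451 in.
c = a/β₁ = 8.451/0.85 = 9.942 in; ε'_s = 0.003(c − d')/c = 0.0021 ≥ ε_y = 0.0021, so the compression steel yields.
M_n = (A_s − A'_s) f_y (d − a/2) + A'_s f_y (d − d') = 369.6 × (25.8 − 4.2255) + 87.6 × (25.8 − 2.9) = 7973.9 + 2006.0 = 9979.9 kip·in.

M_n ≈ 9980 kip·in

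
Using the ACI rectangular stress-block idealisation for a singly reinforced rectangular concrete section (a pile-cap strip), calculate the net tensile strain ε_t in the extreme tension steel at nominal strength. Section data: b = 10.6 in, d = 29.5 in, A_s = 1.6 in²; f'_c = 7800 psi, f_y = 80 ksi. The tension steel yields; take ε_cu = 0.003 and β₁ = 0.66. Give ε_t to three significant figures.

a = A_s f_y/(0.85 f'_c b) = 1.821 in.
β₁ = 0.66, so c = a/β₁ = 1.821/0.66 = 2.759 in.
From the linear strain diagram with ε_cu = 0.003: ε_t = 0.003 (d − c)/c = 0.003 × (29.5 − 2.759)/2.759 = 0.0291.
Since ε_t ≥ 0.005, the section is tension-controlled.

ε_t ≈ 0.0291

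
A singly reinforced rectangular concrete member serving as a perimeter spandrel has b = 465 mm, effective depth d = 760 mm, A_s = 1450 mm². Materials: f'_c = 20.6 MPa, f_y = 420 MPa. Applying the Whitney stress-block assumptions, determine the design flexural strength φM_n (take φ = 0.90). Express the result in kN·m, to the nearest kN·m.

T = A_s f_y = 1450 × 420 = 609000 N = 609 kN.
From C = T: a = T/(0.85 f'_c b) = 609000/(0.85 × 20.6 × 465) = 74.80 mm.
M_n = T(d − a/2) = 609 kN × (760 − 37.4) mm = 440.06 kN·m.
φM_n = 0.90 × 440.06 = 396.05 kN·m.

φM_n ≈ 396 kN·m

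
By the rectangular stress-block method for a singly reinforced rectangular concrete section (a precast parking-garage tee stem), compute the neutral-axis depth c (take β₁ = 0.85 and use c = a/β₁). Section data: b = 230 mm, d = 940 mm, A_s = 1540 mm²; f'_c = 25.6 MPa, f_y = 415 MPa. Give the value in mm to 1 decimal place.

c ≈ 150.2 mm

T = A_s f_y = 1540 × 415 = 639100 N = 639.1 kN.
Setting C = 0.85 f'_c a b equal to T: a = 639100/(0.85 × 25.6 × 230) = 127.697 mm.
With β₁ = 0.85, c = a/β₁ = 127.697/0.85 = 150.2 mm.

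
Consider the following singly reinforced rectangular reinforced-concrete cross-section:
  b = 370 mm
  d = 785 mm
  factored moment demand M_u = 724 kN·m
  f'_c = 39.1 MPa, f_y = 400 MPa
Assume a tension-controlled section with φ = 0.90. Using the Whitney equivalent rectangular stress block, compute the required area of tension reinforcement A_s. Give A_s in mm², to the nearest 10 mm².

M_n = M_u/φ = 724/0.90 = 804.444 kN·m.
With M_n = 0.85 f'_c a b (d − a/2), solve the quadratic for a:
a = d − √(d² − 2M_n/(0.85 f'_c b)) = 785 − √(785² − 2 × 804.444×10⁶/(0.85 × 39.1 × 370)) = 88.30 mm.
A_s = 0.85 f'_c a b / f_y = 0.85 × 39.1 × 88.30 × 370 / 400 = 2714.6 mm².

A_s ≈ 2710 mm²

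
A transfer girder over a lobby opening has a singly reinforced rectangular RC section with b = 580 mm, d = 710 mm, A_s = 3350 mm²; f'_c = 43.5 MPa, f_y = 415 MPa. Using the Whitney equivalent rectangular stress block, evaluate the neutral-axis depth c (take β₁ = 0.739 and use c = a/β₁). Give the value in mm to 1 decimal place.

c ≈ 87.7 mm

T = A_s f_y = 3350 × 415 = 1390250 N = 1390.25 kN.
Setting C = 0.85 f'_c a b equal to T: a = 1390250/(0.85 × 43.5 × 580) = 64.827 mm.
With β₁ = 0.739, c = a/β₁ = 64.827/0.739 = 87.7 mm.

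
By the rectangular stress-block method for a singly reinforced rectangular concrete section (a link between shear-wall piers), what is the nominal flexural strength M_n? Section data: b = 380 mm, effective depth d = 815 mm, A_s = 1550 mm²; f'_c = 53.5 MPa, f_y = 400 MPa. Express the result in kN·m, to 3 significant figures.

M_n ≈ 494 kN·m

T = A_s f_y = 1550 × 400 = 620000 N = 620 kN.
From C = T: a = T/(0.85 f'_c b) = 620000/(0.85 × 53.5 × 380) = 35.88 mm.
M_n = T(d − a/2) = 620 kN × (815 − 17.94) mm = 494.18 kN·m.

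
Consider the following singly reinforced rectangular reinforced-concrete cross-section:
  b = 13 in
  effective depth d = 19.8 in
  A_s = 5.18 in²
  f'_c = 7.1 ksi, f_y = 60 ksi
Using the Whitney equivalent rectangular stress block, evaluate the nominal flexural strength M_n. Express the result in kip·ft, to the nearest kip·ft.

M_n ≈ 462 kip·ft

T = A_s f_y = 5.18 × 60 = 310.8 kips.
a = T/(0.85 f'_c b) = 310.8/(0.85 × 7.1 × 13) = 3.962 in.
M_n = T(d − a/2) = 310.8 × (19.8 − 1.981) = 5538.1 kip·in = 5538.1/12 = 461.51 kip·ft.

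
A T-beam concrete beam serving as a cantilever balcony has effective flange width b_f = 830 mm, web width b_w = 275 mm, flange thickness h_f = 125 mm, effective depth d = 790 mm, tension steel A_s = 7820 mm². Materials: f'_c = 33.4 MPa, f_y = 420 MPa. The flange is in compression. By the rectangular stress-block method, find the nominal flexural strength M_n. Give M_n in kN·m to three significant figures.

Tension: T = A_s f_y = 7820 × 420 = 3284400 N.
Try a within the flange: a = T/(0.85 f'_c b_f) = 3284400/(0.85 × 33.4 × 830) = 139.38 mm.
a = 139.38 > h_f = 125 mm: the block extends into the web. Split into flange-overhang and web parts.
C_f = 0.85 f'_c (b_f − b_w) h_f = 0.85 × 33.4 × (830 − 275) × 125 = 1969556 N.
Remaining web compression depth: a_w = (T − C_f)/(0.85 f'_c b_w) = (3284400 − 1969556)/(0.85 × 33.4 × 275) = 168.41 mm.
M_n = C_f(d − h_f/2) + (T − C_f)(d − a_w/2) = 1969556 × (790 − 62.5) + 1314844 × (790 − 84.205) = 1432.85 + 928.01 = 2360.86 × 10⁶ N·mm.
M_n = 2360.86 kN·m.

M_n ≈ 2360 kN·m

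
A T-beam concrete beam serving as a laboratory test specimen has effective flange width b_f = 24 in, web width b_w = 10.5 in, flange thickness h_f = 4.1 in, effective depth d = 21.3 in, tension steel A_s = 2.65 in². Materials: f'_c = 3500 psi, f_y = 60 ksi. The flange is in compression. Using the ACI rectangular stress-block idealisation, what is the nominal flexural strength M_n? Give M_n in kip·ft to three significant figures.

M_n ≈ 267 kip·ft

Tension: T = A_s f_y = 2.65 × 60 = 159 kips.
Try a within the flange: a = T/(0.85 f'_c b_f) = 159/(0.85 × 3.5 × 24) = 2.227 in.
Since a = 2.227 ≤ h_f = 4.1 in, the stress block lies entirely in the flange; analyse as a rectangular beam of width b_f.
M_n = T(d − a/2) = 159 × (21.3 − 1.1135) = 3209.7 kip·in.
M_n = 3209.7/12 = 267.48 kip·ft.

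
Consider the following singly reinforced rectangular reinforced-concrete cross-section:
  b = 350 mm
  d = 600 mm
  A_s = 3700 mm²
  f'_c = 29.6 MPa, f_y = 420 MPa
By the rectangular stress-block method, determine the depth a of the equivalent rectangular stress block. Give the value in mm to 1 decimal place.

T = A_s f_y = 3700 × 420 = 1554000 N = 1554 kN.
Setting C = 0.85 f'_c a b equal to T: a = 1554000/(0.85 × 29.6 × 350) = 176.5 mm.

a ≈ 176.5 mm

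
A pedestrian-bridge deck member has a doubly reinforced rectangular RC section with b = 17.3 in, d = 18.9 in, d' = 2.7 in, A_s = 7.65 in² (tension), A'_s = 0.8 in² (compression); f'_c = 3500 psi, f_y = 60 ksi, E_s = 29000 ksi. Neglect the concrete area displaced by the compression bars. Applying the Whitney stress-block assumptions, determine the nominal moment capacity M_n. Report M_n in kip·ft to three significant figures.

M_n ≈ 575 kip·ft

Assume both steels yield.
a = (A_s − A'_s) f_y/(0.85 f'_c b) = (7.65 − 0.8) × 60/(0.85 × 3.5 × 17.3) = 7.986 in.
c = a/β₁ = 7.986/0.85 = 9.395 in; ε'_s = 0.003(c − d')/c = 0.0021 ≥ ε_y = 0.0021, so the compression steel yields.
M_n = (A_s − A'_s) f_y (d − a/2) + A'_s f_y (d − d') = 411 × (18.9 − 3.993) + 48 × (18.9 − 2.7) = 6126.8 + 777.6 = 6904.4 kip·in = 6904.4/12 = 575.37 kip·ft.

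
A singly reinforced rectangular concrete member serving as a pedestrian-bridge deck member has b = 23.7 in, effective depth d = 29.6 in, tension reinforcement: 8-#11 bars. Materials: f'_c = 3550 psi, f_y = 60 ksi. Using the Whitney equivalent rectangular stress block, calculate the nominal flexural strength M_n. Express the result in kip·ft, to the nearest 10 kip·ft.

A_s = 8 × 1.56 = 12.48 in².
T = A_s f_y = 12.48 × 60 = 748.8 kips.
a = T/(0.85 f'_c b) = 748.8/(0.85 × 3.55 × 23.7) = 10.471 in.
M_n = T(d − a/2) = 748.8 × (29.6 − 5.2355) = 18244.1 kip·in = 18244.1/12 = 1520.34 kip·ft.

M_n ≈ 1520 kip·ft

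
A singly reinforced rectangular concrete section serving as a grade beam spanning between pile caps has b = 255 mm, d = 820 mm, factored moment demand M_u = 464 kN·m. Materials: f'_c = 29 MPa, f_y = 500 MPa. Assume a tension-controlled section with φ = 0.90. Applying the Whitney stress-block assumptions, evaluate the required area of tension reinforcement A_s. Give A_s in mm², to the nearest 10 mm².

M_n = M_u/φ = 464/0.90 = 515.556 kN·m.
With M_n = 0.85 f'_c a b (d − a/2), solve the quadratic for a:
a = d − √(d² − 2M_n/(0.85 f'_c b)) = 820 − √(820² − 2 × 515.556×10⁶/(0.85 × 29 × 255)) = 107.01 mm.
A_s = 0.85 f'_c a b / f_y = 0.85 × 29 × 107.01 × 255 / 500 = 1345.3 mm².

A_s ≈ 1350 mm²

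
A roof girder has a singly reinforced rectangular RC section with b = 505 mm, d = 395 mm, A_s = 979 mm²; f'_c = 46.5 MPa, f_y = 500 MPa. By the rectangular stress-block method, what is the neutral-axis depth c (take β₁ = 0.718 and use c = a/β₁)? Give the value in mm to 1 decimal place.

T = A_s f_y = 979 × 500 = 489500 N = 489.5 kN.
Setting C = 0.85 f'_c a b equal to T: a = 489500/(0.85 × 46.5 × 505) = 24.524 mm.
With β₁ = 0.718, c = a/β₁ = 24.524/0.718 = 34.2 mm.

c ≈ 34.2 mm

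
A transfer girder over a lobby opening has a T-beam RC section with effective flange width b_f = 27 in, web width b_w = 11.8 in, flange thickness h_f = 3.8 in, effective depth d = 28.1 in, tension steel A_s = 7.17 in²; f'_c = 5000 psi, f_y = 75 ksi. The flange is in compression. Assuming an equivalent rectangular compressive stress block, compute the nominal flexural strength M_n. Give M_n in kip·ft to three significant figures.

M_n ≈ 1150 kip·ft

Tension: T = A_s f_y = 7.17 × 75 = 537.75 kips.
Try a within the flange: a = T/(0.85 f'_c b_f) = 537.75/(0.85 × 5 × 27) = 4.686 in.
a = 4.686 > h_f = 3.8 in: the block extends into the web. Split into flange-overhang and web parts.
C_f = 0.85 f'_c (b_f − b_w) h_f = 0.85 × 5 × (27 − 11.8) × 3.8 = 245.5 kips.
Remaining web compression depth: a_w = (T − C_f)/(0.85 f'_c b_w) = (537.75 − 245.5)/(0.85 × 5 × 11.8) = 5.828 in.
M_n = C_f(d − h_f/2) + (T − C_f)(d − a_w/2) = 245.5 × (28.1 − 1.9) + 292.25 × (28.1 − 2.914) = 6432.1 + 7360.6 = 13792.7 kip·in.
M_n = 13792.7/12 = 1149.39 kip·ft.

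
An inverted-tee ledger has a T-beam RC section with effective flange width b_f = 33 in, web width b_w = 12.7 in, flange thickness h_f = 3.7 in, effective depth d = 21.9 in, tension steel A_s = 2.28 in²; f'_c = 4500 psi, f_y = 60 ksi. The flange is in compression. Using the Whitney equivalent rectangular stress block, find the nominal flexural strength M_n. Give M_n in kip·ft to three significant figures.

M_n ≈ 243 kip·ft

Tension: T = A_s f_y = 2.28 × 60 = 136.8 kips.
Try a within the flange: a = T/(0.85 f'_c b_f) = 136.8/(0.85 × 4.5 × 33) = 1.084 in.
Since a = 1.084 ≤ h_f = 3.7 in, the stress block lies entirely in the flange; analyse as a rectangular beam of width b_f.
M_n = T(d − a/2) = 136.8 × (21.9 − 0.542) = 2921.8 kip·in.
M_n = 2921.8/12 = 243.48 kip·ft.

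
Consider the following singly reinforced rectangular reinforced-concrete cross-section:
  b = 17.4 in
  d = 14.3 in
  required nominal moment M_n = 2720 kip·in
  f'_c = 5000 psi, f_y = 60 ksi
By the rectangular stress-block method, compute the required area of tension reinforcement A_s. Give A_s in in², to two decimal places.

From M_n = 0.85 f'_c a b (d − a/2):
a = d − √(d² − 2M_n/(0.85 f'_c b)) = 14.3 − √(14.3² − 2 × 2720/(0.85 × 5 × 17.4)) = 2.858 in.
A_s = 0.85 f'_c a b / f_y = 0.85 × 5 × 2.858 × 17.4 / 60 = 3.522 in².

A_s ≈ 3.52 in²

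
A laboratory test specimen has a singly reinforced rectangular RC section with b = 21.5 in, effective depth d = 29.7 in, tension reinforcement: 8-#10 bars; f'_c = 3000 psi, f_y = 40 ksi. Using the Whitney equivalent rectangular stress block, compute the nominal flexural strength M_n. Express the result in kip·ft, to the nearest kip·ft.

A_s = 8 × 1.27 = 10.16 in².
T = A_s f_y = 10.16 × 40 = 406.4 kips.
a = T/(0.85 f'_c b) = 406.4/(0.85 × 3 × 21.5) = 7.413 in.
M_n = T(d − a/2) = 406.4 × (29.7 − 3.7065) = 10563.8 kip·in = 10563.8/12 = 880.32 kip·ft.

M_n ≈ 880 kip·ft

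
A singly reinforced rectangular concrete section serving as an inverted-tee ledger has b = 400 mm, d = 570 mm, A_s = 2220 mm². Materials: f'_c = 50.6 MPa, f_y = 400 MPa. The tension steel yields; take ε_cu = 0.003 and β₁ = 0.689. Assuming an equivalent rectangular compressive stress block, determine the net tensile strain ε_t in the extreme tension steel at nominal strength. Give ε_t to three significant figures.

ε_t ≈ 0.0198

a = A_s f_y/(0.85 f'_c b) = 51.62 mm.
β₁ = 0.689, so c = a/β₁ = 51.62/0.689 = 74.92 mm.
From the linear strain diagram with ε_cu = 0.003: ε_t = 0.003 (d − c)/c = 0.003 × (570 − 74.92)/74.92 = 0.0198.
Since ε_t ≥ 0.005, the section is tension-controlled.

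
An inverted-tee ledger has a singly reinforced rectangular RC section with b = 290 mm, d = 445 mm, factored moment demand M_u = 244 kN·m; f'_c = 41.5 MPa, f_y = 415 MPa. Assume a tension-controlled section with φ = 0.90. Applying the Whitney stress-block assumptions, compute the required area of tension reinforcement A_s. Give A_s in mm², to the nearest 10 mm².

M_n = M_u/φ = 244/0.90 = 271.111 kN·m.
With M_n = 0.85 f'_c a b (d − a/2), solve the quadratic for a:
a = d − √(d² − 2M_n/(0.85 f'_c b)) = 445 − √(445² − 2 × 271.111×10⁶/(0.85 × 41.5 × 290)) = 64.18 mm.
A_s = 0.85 f'_c a b / f_y = 0.85 × 41.5 × 64.18 × 290 / 415 = 1582.0 mm².

A_s ≈ 1580 mm²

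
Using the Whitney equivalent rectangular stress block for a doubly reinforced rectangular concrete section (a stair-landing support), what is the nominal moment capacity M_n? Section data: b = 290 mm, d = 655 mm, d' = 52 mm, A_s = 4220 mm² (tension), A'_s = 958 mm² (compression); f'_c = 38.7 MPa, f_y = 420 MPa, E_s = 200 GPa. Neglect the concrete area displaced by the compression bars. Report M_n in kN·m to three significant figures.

Assume both tension and compression steel yield.
Net tension couple steel: A_s − A'_s = 3262 mm².
a = (A_s − A'_s) f_y / (0.85 f'_c b) = 1370040/(0.85 × 38.7 × 290) = 143.62 mm.
c = a/β₁ = 143.62/0.774 = 185.56 mm; ε'_s = 0.003(c − d')/c = 0.0022 ≥ f_y/E_s = 0.0021, so compression steel does yield.
M_n = (A_s − A'_s) f_y (d − a/2) + A'_s f_y (d − d') = [1370040 × (655 − 71.81) + 402360 × (655 − 52)] × 10⁻⁶ = 798.99 + 242.62 = 1041.61 kN·m.

M_n ≈ 1040 kN·m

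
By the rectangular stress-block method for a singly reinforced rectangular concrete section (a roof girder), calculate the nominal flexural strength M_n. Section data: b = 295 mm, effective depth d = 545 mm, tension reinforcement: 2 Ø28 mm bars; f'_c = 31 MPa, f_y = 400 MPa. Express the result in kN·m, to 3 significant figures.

A_s = 2 × 616 = 1232 mm².
T = A_s f_y = 1232 × 400 = 492800 N = 492.8 kN.
From C = T: a = T/(0.85 f'_c b) = 492800/(0.85 × 31 × 295) = 63.40 mm.
M_n = T(d − a/2) = 492.8 kN × (545 − 31.7) mm = 252.95 kN·m.

M_n ≈ 253 kN·m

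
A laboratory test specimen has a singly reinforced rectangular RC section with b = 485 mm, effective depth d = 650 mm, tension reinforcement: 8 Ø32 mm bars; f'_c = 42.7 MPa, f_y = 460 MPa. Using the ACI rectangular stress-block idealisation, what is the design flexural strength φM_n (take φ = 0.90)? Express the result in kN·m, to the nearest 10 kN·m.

φM_n ≈ 1510 kN·m

A_s = 8 × 804 = 6432 mm².
T = A_s f_y = 6432 × 460 = 2958720 N = 2958.72 kN.
From C = T: a = T/(0.85 f'_c b) = 2958720/(0.85 × 42.7 × 485) = 168.08 mm.
M_n = T(d − a/2) = 2958.72 kN × (650 − 84.04) mm = 1674.52 kN·m.
φM_n = 0.90 × 1674.52 = 1507.07 kN·m.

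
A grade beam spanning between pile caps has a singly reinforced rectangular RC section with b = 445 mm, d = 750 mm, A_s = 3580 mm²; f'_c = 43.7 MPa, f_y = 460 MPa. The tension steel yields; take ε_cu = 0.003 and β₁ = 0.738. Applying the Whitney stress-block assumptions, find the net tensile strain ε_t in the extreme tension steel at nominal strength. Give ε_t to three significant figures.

a = A_s f_y/(0.85 f'_c b) = 99.63 mm.
β₁ = 0.738, so c = a/β₁ = 99.63/0.738 = 135.00 mm.
From the linear strain diagram with ε_cu = 0.003: ε_t = 0.003 (d − c)/c = 0.003 × (750 − 135.00)/135.00 = 0.0137.
Since ε_t ≥ 0.005, the section is tension-controlled.

ε_t ≈ 0.0137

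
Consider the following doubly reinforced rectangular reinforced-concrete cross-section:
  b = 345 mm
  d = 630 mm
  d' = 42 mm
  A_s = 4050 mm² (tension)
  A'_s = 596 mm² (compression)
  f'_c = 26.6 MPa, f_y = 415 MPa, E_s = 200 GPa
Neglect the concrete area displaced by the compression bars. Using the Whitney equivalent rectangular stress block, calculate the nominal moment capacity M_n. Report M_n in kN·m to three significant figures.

M_n ≈ 917 kN·m

Assume both tension and compression steel yield.
Net tension couple steel: A_s − A'_s = 3454 mm².
a = (A_s − A'_s) f_y / (0.85 f'_c b) = 1433410/(0.85 × 26.6 × 345) = 183.76 mm.
c = a/β₁ = 183.76/0.85 = 216.19 mm; ε'_s = 0.003(c − d')/c = 0.0024 ≥ f_y/E_s = 0.0021, so compression steel does yield.
M_n = (A_s − A'_s) f_y (d − a/2) + A'_s f_y (d − d') = [1433410 × (630 − 91.88) + 247340 × (630 − 42)] × 10⁻⁶ = 771.35 + 145.44 = 916.79 kN·m.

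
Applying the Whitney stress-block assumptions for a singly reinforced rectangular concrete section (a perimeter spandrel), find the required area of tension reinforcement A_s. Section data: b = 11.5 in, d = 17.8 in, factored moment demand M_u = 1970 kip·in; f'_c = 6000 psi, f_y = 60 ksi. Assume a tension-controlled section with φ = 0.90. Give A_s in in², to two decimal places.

A_s ≈ 2.19 in²

M_n = M_u/φ = 1970/0.90 = 2188.89 kip·in.
From M_n = 0.85 f'_c a b (d − a/2):
a = d − √(d² − 2M_n/(0.85 f'_c b)) = 17.8 − √(17.8² − 2 × 2188.89/(0.85 × 6 × 11.5)) = 2.237 in.
A_s = 0.85 f'_c a b / f_y = 0.85 × 6 × 2.237 × 11.5 / 60 = 2.187 in².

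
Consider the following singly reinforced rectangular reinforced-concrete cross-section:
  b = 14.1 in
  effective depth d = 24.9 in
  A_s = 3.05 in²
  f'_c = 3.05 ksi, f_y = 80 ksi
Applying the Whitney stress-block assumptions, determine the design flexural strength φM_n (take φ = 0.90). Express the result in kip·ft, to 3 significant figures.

T = A_s f_y = 3.05 × 80 = 244 kips.
a = T/(0.85 f'_c b) = 244/(0.85 × 3.05 × 14.1) = 6.675 in.
M_n = T(d − a/2) = 244 × (24.9 − 3.3375) = 5261.3 kip·in = 5261.3/12 = 438.44 kip·ft.
φM_n = 0.90 × 438.44 = 394.60 kip·ft.

φM_n ≈ 395 kip·ft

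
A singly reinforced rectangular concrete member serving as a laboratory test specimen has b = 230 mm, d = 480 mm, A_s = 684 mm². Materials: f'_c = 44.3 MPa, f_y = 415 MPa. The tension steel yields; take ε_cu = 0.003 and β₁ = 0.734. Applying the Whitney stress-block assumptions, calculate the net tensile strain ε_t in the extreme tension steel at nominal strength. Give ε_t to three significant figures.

ε_t ≈ 0.0292

a = A_s f_y/(0.85 f'_c b) = 32.78 mm.
β₁ = 0.734, so c = a/β₁ = 32.78/0.734 = 44.66 mm.
From the linear strain diagram with ε_cu = 0.003: ε_t = 0.003 (d − c)/c = 0.003 × (480 − 44.66)/44.66 = 0.0292.
Since ε_t ≥ 0.005, the section is tension-controlled.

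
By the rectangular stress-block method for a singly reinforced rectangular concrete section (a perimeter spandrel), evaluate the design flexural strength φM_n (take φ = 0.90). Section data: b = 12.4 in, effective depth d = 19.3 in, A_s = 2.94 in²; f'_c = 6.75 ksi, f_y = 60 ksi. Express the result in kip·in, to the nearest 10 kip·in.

T = A_s f_y = 2.94 × 60 = 176.4 kips.
a = T/(0.85 f'_c b) = 176.4/(0.85 × 6.75 × 12.4) = 2.479 in.
M_n = T(d − a/2) = 176.4 × (19.3 − 1.2395) = 3185.9 kip·in.
φM_n = 0.90 × 3185.9 = 2867.3 kip·in.

φM_n ≈ 2870 kip·in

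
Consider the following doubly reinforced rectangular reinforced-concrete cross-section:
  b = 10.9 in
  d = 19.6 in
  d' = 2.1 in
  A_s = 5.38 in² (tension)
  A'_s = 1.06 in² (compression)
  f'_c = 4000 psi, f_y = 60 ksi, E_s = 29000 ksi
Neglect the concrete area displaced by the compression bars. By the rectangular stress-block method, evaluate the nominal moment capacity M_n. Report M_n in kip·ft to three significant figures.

Assume both steels yield.
a = (A_s − A'_s) f_y/(0.85 f'_c b) = (5.38 − 1.06) × 60/(0.85 × 4 × 10.9) = 6.994 in.
c = a/β₁ = 6.994/0.85 = 8.228 in; ε'_s = 0.003(c − d')/c = 0.0022 ≥ ε_y = 0.0021, so the compression steel yields.
M_n = (A_s − A'_s) f_y (d − a/2) + A'_s f_y (d − d') = 259.2 × (19.6 − 3.497) + 63.6 × (19.6 − 2.1) = 4173.9 + 1113.0 = 5286.9 kip·in = 5286.9/12 = 440.58 kip·ft.

M_n ≈ 441 kip·ft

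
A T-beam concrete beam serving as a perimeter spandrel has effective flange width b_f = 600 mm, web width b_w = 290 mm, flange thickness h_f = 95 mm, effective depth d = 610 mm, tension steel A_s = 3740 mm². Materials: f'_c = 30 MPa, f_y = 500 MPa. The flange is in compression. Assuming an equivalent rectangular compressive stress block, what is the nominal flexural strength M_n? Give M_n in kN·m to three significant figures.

M_n ≈ 1020 kN·m

Tension: T = A_s f_y = 3740 × 500 = 1870000 N.
Try a within the flange: a = T/(0.85 f'_c b_f) = 1870000/(0.85 × 30 × 600) = 122.22 mm.
a = 122.22 > h_f = 95 mm: the block extends into the web. Split into flange-overhang and web parts.
C_f = 0.85 f'_c (b_f − b_w) h_f = 0.85 × 30 × (600 − 290) × 95 = 750975 N.
Remaining web compression depth: a_w = (T − C_f)/(0.85 f'_c b_w) = (1870000 − 750975)/(0.85 × 30 × 290) = 151.32 mm.
M_n = C_f(d − h_f/2) + (T − C_f)(d − a_w/2) = 750975 × (610 − 47.5) + 1119025 × (610 − 75.66) = 422.42 + 597.94 = 1020.36 × 10⁶ N·mm.
M_n = 1020.36 kN·m.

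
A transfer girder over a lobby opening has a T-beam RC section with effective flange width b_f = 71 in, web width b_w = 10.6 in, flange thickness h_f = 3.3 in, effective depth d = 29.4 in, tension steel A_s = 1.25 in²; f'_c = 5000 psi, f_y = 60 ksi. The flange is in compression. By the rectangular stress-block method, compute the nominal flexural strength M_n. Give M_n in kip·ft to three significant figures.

Tension: T = A_s f_y = 1.25 × 60 = 75 kips.
Try a within the flange: a = T/(0.85 f'_c b_f) = 75/(0.85 × 5 × 71) = 0.249 in.
Since a = 0.249 ≤ h_f = 3.3 in, the stress block lies entirely in the flange; analyse as a rectangular beam of width b_f.
M_n = T(d − a/2) = 75 × (29.4 − 0.1245) = 2195.7 kip·in.
M_n = 2195.7/12 = 182.98 kip·ft.

M_n ≈ 183 kip·ft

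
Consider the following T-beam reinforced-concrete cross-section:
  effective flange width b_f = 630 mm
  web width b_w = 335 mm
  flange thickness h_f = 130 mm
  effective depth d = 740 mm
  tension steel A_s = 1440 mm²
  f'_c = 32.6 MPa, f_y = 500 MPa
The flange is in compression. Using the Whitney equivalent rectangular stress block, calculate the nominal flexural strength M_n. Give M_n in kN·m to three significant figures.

M_n ≈ 518 kN·m

Tension: T = A_s f_y = 1440 × 500 = 720000 N.
Try a within the flange: a = T/(0.85 f'_c b_f) = 720000/(0.85 × 32.6 × 630) = 41.24 mm.
Since a = 41.24 ≤ h_f = 130 mm, the stress block lies entirely in the flange; analyse as a rectangular beam of width b_f.
M_n = T(d − a/2) = 720000 × (740 − 20.62) = 517.95 × 10⁶ N·mm.
M_n = 517.95 kN·m.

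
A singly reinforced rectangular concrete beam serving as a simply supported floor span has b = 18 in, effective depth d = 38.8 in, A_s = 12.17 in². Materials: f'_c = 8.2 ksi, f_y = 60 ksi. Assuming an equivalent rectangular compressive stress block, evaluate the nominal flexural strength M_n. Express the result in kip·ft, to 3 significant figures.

T = A_s f_y = 12.17 × 60 = 730.2 kips.
a = T/(0.85 f'_c b) = 730.2/(0.85 × 8.2 × 18) = 5.820 in.
M_n = T(d − a/2) = 730.2 × (38.8 − 2.91) = 26206.9 kip·in = 26206.9/12 = 2183.91 kip·ft.

M_n ≈ 2180 kip·ft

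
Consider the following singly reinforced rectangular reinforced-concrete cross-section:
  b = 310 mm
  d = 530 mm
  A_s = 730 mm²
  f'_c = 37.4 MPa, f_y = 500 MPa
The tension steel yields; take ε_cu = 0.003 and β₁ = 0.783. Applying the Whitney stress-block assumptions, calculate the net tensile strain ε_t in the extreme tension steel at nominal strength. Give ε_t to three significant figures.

a = A_s f_y/(0.85 f'_c b) = 37.04 mm.
β₁ = 0.783, so c = a/β₁ = 37.04/0.783 = 47.31 mm.
From the linear strain diagram with ε_cu = 0.003: ε_t = 0.003 (d − c)/c = 0.003 × (530 − 47.31)/47.31 = 0.0306.
Since ε_t ≥ 0.005, the section is tension-controlled.

ε_t ≈ 0.0306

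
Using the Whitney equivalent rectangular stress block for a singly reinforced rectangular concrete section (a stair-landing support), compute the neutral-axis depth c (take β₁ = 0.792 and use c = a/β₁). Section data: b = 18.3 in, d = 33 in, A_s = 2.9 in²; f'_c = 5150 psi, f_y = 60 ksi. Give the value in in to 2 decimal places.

c ≈ 2.74 in

T = A_s f_y = 2.9 × 60 = 174 kips.
a = T/(0.85 f'_c b) = 174/(0.85 × 5.15 × 18.3) = 2.1721 in.
With β₁ = 0.792, c = a/β₁ = 2.1721/0.792 = 2.74 in.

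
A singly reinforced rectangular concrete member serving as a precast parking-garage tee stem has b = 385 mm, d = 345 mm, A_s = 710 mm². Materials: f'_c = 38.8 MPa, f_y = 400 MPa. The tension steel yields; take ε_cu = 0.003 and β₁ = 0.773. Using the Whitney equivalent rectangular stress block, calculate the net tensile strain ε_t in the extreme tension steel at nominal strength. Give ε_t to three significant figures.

ε_t ≈ 0.0328

a = A_s f_y/(0.85 f'_c b) = 22.37 mm.
β₁ = 0.773, so c = a/β₁ = 22.37/0.773 = 28.94 mm.
From the linear strain diagram with ε_cu = 0.003: ε_t = 0.003 (d − c)/c = 0.003 × (345 − 28.94)/28.94 = 0.0328.
Since ε_t ≥ 0.005, the section is tension-controlled.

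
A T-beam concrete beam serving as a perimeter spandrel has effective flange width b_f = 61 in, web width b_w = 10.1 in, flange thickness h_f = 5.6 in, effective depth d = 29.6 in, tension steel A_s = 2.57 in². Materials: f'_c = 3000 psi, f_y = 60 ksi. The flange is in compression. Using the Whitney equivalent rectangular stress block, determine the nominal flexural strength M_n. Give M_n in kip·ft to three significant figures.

M_n ≈ 374 kip·ft

Tension: T = A_s f_y = 2.57 × 60 = 154.2 kips.
Try a within the flange: a = T/(0.85 f'_c b_f) = 154.2/(0.85 × 3 × 61) = 0.991 in.
Since a = 0.991 ≤ h_f = 5.6 in, the stress block lies entirely in the flange; analyse as a rectangular beam of width b_f.
M_n = T(d − a/2) = 154.2 × (29.6 − 0.4955) = 4487.9 kip·in.
M_n = 4487.9/12 = 373.99 kip·ft.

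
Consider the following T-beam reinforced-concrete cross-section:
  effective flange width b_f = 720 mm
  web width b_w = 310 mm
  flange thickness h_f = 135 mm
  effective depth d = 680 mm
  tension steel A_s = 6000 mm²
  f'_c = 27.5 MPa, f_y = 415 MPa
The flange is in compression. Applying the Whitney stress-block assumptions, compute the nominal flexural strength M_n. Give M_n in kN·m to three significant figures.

Tension: T = A_s f_y = 6000 × 415 = 2490000 N.
Try a within the flange: a = T/(0.85 f'_c b_f) = 2490000/(0.85 × 27.5 × 720) = 147.95 mm.
a = 147.95 > h_f = 135 mm: the block extends into the web. Split into flange-overhang and web parts.
C_f = 0.85 f'_c (b_f − b_w) h_f = 0.85 × 27.5 × (720 − 310) × 135 = 1293806 N.
Remaining web compression depth: a_w = (T − C_f)/(0.85 f'_c b_w) = (2490000 − 1293806)/(0.85 × 27.5 × 310) = 165.08 mm.
M_n = C_f(d − h_f/2) + (T − C_f)(d − a_w/2) = 1293806 × (680 − 67.5) + 1196194 × (680 − 82.54) = 792.46 + 714.68 = 1507.14 × 10⁶ N·mm.
M_n = 1507.14 kN·m.

M_n ≈ 1510 kN·m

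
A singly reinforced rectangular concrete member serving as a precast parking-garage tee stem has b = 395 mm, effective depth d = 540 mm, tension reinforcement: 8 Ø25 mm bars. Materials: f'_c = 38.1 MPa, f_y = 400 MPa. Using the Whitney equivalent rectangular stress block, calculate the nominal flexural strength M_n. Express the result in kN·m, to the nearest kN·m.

A_s = 8 × 491 = 3928 mm².
T = A_s f_y = 3928 × 400 = 1571200 N = 1571.2 kN.
From C = T: a = T/(0.85 f'_c b) = 1571200/(0.85 × 38.1 × 395) = 122.83 mm.
M_n = T(d − a/2) = 1571.2 kN × (540 − 61.415) mm = 751.95 kN·m.

M_n ≈ 752 kN·m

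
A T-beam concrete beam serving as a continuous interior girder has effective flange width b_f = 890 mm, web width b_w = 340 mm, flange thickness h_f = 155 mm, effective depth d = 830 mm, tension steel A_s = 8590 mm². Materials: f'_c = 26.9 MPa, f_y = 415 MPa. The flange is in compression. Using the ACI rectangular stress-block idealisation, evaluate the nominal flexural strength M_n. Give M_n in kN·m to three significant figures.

Tension: T = A_s f_y = 8590 × 415 = 3564850 N.
Try a within the flange: a = T/(0.85 f'_c b_f) = 3564850/(0.85 × 26.9 × 890) = 175.18 mm.
a = 175.18 > h_f = 155 mm: the block extends into the web. Split into flange-overhang and web parts.
C_f = 0.85 f'_c (b_f − b_w) h_f = 0.85 × 26.9 × (890 − 340) × 155 = 1949241 N.
Remaining web compression depth: a_w = (T − C_f)/(0.85 f'_c b_w) = (3564850 − 1949241)/(0.85 × 26.9 × 340) = 207.82 mm.
M_n = C_f(d − h_f/2) + (T − C_f)(d − a_w/2) = 1949241 × (830 − 77.5) + 1615609 × (830 − 103.91) = 1466.80 + 1173.08 = 2639.88 × 10⁶ N·mm.
M_n = 2639.88 kN·m.

M_n ≈ 2640 kN·m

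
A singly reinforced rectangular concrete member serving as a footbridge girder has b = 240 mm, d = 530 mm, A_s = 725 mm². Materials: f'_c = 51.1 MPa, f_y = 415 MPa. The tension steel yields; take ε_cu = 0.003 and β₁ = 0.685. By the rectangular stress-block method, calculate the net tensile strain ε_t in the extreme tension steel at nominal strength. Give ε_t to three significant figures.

ε_t ≈ 0.0347

a = A_s f_y/(0.85 f'_c b) = 28.86 mm.
β₁ = 0.685, so c = a/β₁ = 28.86/0.685 = 42.13 mm.
From the linear strain diagram with ε_cu = 0.003: ε_t = 0.003 (d − c)/c = 0.003 × (530 − 42.13)/42.13 = 0.0347.
Since ε_t ≥ 0.005, the section is tension-controlled.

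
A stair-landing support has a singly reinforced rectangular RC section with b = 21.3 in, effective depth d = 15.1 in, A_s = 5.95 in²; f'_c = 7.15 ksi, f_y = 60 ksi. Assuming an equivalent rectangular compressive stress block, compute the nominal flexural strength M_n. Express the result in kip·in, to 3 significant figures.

T = A_s f_y = 5.95 × 60 = 357 kips.
a = T/(0.85 f'_c b) = 357/(0.85 × 7.15 × 21.3) = 2.758 in.
M_n = T(d − a/2) = 357 × (15.1 − 1.379) = 4898.4 kip·in.

M_n ≈ 4900 kip·in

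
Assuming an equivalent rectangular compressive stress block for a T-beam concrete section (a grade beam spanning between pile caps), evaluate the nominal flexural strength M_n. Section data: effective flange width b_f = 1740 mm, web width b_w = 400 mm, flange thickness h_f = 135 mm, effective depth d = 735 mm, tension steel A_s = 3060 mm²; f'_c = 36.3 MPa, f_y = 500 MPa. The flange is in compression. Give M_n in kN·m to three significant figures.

M_n ≈ 1100 kN·m

Tension: T = A_s f_y = 3060 × 500 = 1530000 N.
Try a within the flange: a = T/(0.85 f'_c b_f) = 1530000/(0.85 × 36.3 × 1740) = 28.50 mm.
Since a = 28.50 ≤ h_f = 135 mm, the stress block lies entirely in the flange; analyse as a rectangular beam of width b_f.
M_n = T(d − a/2) = 1530000 × (735 − 14.25) = 1102.75 × 10⁶ N·mm.
M_n = 1102.75 kN·m.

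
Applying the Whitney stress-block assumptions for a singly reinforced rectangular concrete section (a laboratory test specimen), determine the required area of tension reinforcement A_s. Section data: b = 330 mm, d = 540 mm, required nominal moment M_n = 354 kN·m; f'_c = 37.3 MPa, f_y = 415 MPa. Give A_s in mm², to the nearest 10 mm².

With M_n = 0.85 f'_c a b (d − a/2), solve the quadratic for a:
a = d − √(d² − 2M_n/(0.85 f'_c b)) = 540 − √(540² − 2 × 354×10⁶/(0.85 × 37.3 × 330)) = 66.79 mm.
A_s = 0.85 f'_c a b / f_y = 0.85 × 37.3 × 66.79 × 330 / 415 = 1683.9 mm².

A_s ≈ 1680 mm²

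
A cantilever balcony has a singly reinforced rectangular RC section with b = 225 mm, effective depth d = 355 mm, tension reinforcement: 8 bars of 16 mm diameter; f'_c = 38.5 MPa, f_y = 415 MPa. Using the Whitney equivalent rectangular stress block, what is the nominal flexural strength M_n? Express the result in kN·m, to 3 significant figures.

A_s = 8 × 201 = 1608 mm².
T = A_s f_y = 1608 × 415 = 667320 N = 667.32 kN.
From C = T: a = T/(0.85 f'_c b) = 667320/(0.85 × 38.5 × 225) = 90.63 mm.
M_n = T(d − a/2) = 667.32 kN × (355 − 45.315) mm = 206.66 kN·m.

M_n ≈ 207 kN·m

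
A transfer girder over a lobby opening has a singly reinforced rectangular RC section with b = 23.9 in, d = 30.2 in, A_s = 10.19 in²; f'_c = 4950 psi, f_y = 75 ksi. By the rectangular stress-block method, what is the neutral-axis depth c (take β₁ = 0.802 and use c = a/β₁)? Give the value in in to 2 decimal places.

T = A_s f_y = 10.19 × 75 = 764.25 kips.
a = T/(0.85 f'_c b) = 764.25/(0.85 × 4.95 × 23.9) = 7.6000 in.
With β₁ = 0.802, c = a/β₁ = 7.6000/0.802 = 9.48 in.

c ≈ 9.48 in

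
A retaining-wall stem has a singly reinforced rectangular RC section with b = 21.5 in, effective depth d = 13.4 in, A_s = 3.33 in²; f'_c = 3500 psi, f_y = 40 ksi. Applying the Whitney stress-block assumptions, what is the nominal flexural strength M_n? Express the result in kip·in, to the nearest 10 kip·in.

M_n ≈ 1650 kip·in

T = A_s f_y = 3.33 × 40 = 133.2 kips.
a = T/(0.85 f'_c b) = 133.2/(0.85 × 3.5 × 21.5) = 2.082 in.
M_n = T(d − a/2) = 133.2 × (13.4 − 1.041) = 1646.2 kip·in.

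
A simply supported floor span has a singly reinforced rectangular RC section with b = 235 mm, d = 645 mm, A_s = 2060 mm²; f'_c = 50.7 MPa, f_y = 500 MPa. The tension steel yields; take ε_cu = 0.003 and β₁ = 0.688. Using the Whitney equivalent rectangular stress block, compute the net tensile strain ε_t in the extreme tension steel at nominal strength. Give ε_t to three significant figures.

a = A_s f_y/(0.85 f'_c b) = 101.71 mm.
β₁ = 0.688, so c = a/β₁ = 101.71/0.688 = 147.83 mm.
From the linear strain diagram with ε_cu = 0.003: ε_t = 0.003 (d − c)/c = 0.003 × (645 − 147.83)/147.83 = 0.0101.
Since ε_t ≥ 0.005, the section is tension-controlled.

ε_t ≈ 0.0101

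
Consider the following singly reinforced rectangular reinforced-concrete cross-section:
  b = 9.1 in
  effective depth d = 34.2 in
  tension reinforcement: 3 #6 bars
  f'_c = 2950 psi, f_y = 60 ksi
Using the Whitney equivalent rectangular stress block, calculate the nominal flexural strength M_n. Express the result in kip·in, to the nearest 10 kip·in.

M_n ≈ 2570 kip·in

A_s = 3 × 0.44 = 1.32 in².
T = A_s f_y = 1.32 × 60 = 79.2 kips.
a = T/(0.85 f'_c b) = 79.2/(0.85 × 2.95 × 9.1) = 3.471 in.
M_n = T(d − a/2) = 79.2 × (34.2 − 1.7355) = 2571.2 kip·in.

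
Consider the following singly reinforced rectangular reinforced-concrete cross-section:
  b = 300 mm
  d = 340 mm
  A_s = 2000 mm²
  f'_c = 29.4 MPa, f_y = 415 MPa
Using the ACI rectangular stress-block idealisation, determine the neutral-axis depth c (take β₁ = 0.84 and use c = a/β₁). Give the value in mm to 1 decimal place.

c ≈ 131.8 mm

T = A_s f_y = 2000 × 415 = 830000 N = 830 kN.
Setting C = 0.85 f'_c a b equal to T: a = 830000/(0.85 × 29.4 × 300) = 110.711 mm.
With β₁ = 0.84, c = a/β₁ = 110.711/0.84 = 131.8 mm.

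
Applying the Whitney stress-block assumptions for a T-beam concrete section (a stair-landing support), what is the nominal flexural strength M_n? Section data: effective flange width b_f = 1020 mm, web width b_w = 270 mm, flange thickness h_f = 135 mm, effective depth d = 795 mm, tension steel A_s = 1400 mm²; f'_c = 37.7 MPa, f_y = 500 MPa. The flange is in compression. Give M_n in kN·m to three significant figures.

M_n ≈ 549 kN·m

Tension: T = A_s f_y = 1400 × 500 = 700000 N.
Try a within the flange: a = T/(0.85 f'_c b_f) = 700000/(0.85 × 37.7 × 1020) = 21.42 mm.
Since a = 21.42 ≤ h_f = 135 mm, the stress block lies entirely in the flange; analyse as a rectangular beam of width b_f.
M_n = T(d − a/2) = 700000 × (795 − 10.71) = 549.00 × 10⁶ N·mm.
M_n = 549.00 kN·m.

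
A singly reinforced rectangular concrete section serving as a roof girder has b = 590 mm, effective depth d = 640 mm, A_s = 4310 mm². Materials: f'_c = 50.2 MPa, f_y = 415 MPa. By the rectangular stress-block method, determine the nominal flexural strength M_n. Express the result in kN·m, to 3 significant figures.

M_n ≈ 1080 kN·m

T = A_s f_y = 4310 × 415 = 1788650 N = 1788.65 kN.
From C = T: a = T/(0.85 f'_c b) = 1788650/(0.85 × 50.2 × 590) = 71.05 mm.
M_n = T(d − a/2) = 1788.65 kN × (640 − 35.525) mm = 1081.19 kN·m.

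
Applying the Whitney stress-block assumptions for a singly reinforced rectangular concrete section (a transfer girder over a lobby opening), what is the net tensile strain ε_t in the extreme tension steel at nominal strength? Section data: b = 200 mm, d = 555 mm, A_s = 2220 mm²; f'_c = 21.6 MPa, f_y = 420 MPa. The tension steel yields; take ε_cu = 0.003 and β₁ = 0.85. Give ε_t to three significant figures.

a = A_s f_y/(0.85 f'_c b) = 253.92 mm.
β₁ = 0.85, so c = a/β₁ = 253.92/0.85 = 298.73 mm.
From the linear strain diagram with ε_cu = 0.003: ε_t = 0.003 (d − c)/c = 0.003 × (555 − 298.73)/298.73 = 0.00257.
ε_t < 0.004 — the section is over-reinforced for flexure under ACI limits.

ε_t ≈ 0.00257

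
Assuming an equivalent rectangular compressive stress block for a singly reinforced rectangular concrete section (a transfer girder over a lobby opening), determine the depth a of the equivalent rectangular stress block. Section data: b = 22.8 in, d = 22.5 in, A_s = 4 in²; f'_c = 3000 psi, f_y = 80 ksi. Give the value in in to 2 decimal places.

T = A_s f_y = 4 × 80 = 320 kips.
a = T/(0.85 f'_c b) = 320/(0.85 × 3 × 22.8) = 5.50 in.

a ≈ 5.50 in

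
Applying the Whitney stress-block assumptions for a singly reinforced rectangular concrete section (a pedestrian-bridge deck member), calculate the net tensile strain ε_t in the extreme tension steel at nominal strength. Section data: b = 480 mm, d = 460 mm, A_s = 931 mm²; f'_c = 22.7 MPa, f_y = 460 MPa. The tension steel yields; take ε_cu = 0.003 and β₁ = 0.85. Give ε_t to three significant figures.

a = A_s f_y/(0.85 f'_c b) = 46.24 mm.
β₁ = 0.85, so c = a/β₁ = 46.24/0.85 = 54.40 mm.
From the linear strain diagram with ε_cu = 0.003: ε_t = 0.003 (d − c)/c = 0.003 × (460 − 54.40)/54.40 = 0.0224.
Since ε_t ≥ 0.005, the section is tension-controlled.

ε_t ≈ 0.0224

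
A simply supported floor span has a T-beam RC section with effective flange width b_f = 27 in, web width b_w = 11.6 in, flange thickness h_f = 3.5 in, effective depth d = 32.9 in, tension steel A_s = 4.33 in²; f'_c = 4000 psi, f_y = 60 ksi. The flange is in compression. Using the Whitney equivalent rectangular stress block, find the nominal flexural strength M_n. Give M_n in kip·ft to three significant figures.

Tension: T = A_s f_y = 4.33 × 60 = 259.8 kips.
Try a within the flange: a = T/(0.85 f'_c b_f) = 259.8/(0.85 × 4 × 27) = 2.830 in.
Since a = 2.830 ≤ h_f = 3.5 in, the stress block lies entirely in the flange; analyse as a rectangular beam of width b_f.
M_n = T(d − a/2) = 259.8 × (32.9 − 1.415) = 8179.8 kip·in.
M_n = 8179.8/12 = 681.65 kip·ft.

M_n ≈ 682 kip·ft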